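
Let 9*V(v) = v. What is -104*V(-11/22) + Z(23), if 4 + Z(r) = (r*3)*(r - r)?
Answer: 16/9 ≈ 1.7778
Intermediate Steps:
Z(r) = -4 (Z(r) = -4 + (r*3)*(r - r) = -4 + (3*r)*0 = -4 + 0 = -4)
V(v) = v/9
-104*V(-11/22) + Z(23) = -104*(-11/22)/9 - 4 = -104*(-11*1/22)/9 - 4 = -104*(-1)/(9*2) - 4 = -104*(-1/18) - 4 = 52/9 - 4 = 16/9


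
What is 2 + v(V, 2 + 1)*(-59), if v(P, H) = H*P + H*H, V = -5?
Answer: 356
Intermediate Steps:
v(P, H) = H**2 + H*P (v(P, H) = H*P + H**2 = H**2 + H*P)
2 + v(V, 2 + 1)*(-59) = 2 + ((2 + 1)*((2 + 1) - 5))*(-59) = 2 + (3*(3 - 5))*(-59) = 2 + (3*(-2))*(-59) = 2 - 6*(-59) = 2 + 354 = 356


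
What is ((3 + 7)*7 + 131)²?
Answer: 40401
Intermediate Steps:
((3 + 7)*7 + 131)² = (10*7 + 131)² = (70 + 131)² = 201² = 40401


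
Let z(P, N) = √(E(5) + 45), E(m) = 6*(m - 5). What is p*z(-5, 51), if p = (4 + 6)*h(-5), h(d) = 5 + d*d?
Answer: 900*√5 ≈ 2012.5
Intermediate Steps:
E(m) = -30 + 6*m (E(m) = 6*(-5 + m) = -30 + 6*m)
h(d) = 5 + d²
z(P, N) = 3*√5 (z(P, N) = √((-30 + 6*5) + 45) = √((-30 + 30) + 45) = √(0 + 45) = √45 = 3*√5)
p = 300 (p = (4 + 6)*(5 + (-5)²) = 10*(5 + 25) = 10*30 = 300)
p*z(-5, 51) = 300*(3*√5) = 900*√5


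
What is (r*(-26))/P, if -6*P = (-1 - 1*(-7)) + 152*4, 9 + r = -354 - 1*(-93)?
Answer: -21060/307 ≈ -68.599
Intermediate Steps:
r = -270 (r = -9 + (-354 - 1*(-93)) = -9 + (-354 + 93) = -9 - 261 = -270)
P = -307/3 (P = -((-1 - 1*(-7)) + 152*4)/6 = -((-1 + 7) + 608)/6 = -(6 + 608)/6 = -1/6*614 = -307/3 ≈ -102.33)
(r*(-26))/P = (-270*(-26))/(-307/3) = 7020*(-3/307) = -21060/307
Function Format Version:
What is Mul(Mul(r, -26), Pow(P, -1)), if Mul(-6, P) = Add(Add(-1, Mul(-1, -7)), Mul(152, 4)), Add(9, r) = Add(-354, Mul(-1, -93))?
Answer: Rational(-21060, 307) ≈ -68.599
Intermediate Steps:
r = -270 (r = Add(-9, Add(-354, Mul(-1, -93))) = Add(-9, Add(-354, 93)) = Add(-9, -261) = -270)
P = Rational(-307, 3) (P = Mul(Rational(-1, 6), Add(Add(-1, Mul(-1, -7)), Mul(152, 4))) = Mul(Rational(-1, 6), Add(Add(-1, 7), 608)) = Mul(Rational(-1, 6), Add(6, 608)) = Mul(Rational(-1, 6), 614) = Rational(-307, 3) ≈ -102.33)
Mul(Mul(r, -26), Pow(P, -1)) = Mul(Mul(-270, -26), Pow(Rational(-307, 3), -1)) = Mul(7020, Rational(-3, 307)) = Rational(-21060, 307)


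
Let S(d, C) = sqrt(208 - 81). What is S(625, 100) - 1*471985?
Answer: -471985 + sqrt(127) ≈ -4.7197e+5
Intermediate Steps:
S(d, C) = sqrt(127)
S(625, 100) - 1*471985 = sqrt(127) - 1*471985 = sqrt(127) - 471985 = -471985 + sqrt(127)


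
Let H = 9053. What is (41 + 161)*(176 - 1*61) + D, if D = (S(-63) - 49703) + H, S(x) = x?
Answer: -17483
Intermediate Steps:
D = -40713 (D = (-63 - 49703) + 9053 = -49766 + 9053 = -40713)
(41 + 161)*(176 - 1*61) + D = (41 + 161)*(176 - 1*61) - 40713 = 202*(176 - 61) - 40713 = 202*115 - 40713 = 23230 - 40713 = -17483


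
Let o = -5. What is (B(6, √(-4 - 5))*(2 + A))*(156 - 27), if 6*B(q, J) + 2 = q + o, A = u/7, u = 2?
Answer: -344/7 ≈ -49.143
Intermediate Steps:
A = 2/7 ≈ 0.28571
B(q, J) = -7/6 + q/6 (B(q, J) = -⅓ + (q - 5)/6 = -⅓ + (-5 + q)/6 = -⅓ + (-⅚ + q/6) = -7/6 + q/6)
(B(6, √(-4 - 5))*(2 + A))*(156 - 27) = ((-7/6 + (⅙)*6)*(2 + 2/7))*(156 - 27) = ((-7/6 + 1)*(16/7))*129 = -⅙*16/7*129 = -8/21*129 = -344/7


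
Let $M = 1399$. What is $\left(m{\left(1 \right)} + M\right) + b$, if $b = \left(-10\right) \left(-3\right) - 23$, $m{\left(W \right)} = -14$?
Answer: $1392$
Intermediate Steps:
$b = 7$ ($b = 30 - 23 = 7$)
$\left(m{\left(1 \right)} + M\right) + b = \left(-14 + 1399\right) + 7 = 1385 + 7 = 1392$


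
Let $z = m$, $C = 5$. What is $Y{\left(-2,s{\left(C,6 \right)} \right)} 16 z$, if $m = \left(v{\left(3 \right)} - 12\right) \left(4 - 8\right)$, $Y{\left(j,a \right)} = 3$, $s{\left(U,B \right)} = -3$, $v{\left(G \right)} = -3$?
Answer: $2880$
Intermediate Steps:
$m = 60$ ($m = \left(-3 - 12\right) \left(4 - 8\right) = \left(-15\right) \left(-4\right) = 60$)
$z = 60$
$Y{\left(-2,s{\left(C,6 \right)} \right)} 16 z = 3 \cdot 16 \cdot 60 = 48 \cdot 60 = 2880$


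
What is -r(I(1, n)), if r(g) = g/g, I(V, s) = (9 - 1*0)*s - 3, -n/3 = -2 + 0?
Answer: -1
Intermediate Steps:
n = 6 (n = -3*(-2 + 0) = -3*(-2) = 6)
I(V, s) = -3 + 9*s (I(V, s) = (9 + 0)*s - 3 = 9*s - 3 = -3 + 9*s)
r(g) = 1
-r(I(1, n)) = -1*1 = -1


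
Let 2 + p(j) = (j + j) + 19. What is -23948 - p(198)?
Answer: -24361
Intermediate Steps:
p(j) = 17 + 2*j (p(j) = -2 + ((j + j) + 19) = -2 + (2*j + 19) = -2 + (19 + 2*j) = 17 + 2*j)
-23948 - p(198) = -23948 - (17 + 2*198) = -23948 - (17 + 396) = -23948 - 1*413 = -23948 - 413 = -24361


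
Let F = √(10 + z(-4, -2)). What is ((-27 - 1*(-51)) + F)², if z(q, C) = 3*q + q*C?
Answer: (24 + √6)² ≈ 699.58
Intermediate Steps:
z(q, C) = 3*q + C*q
F = √6 (F = √(10 - 4*(3 - 2)) = √(10 - 4*1) = √(10 - 4) = √6 ≈ 2.4495)
((-27 - 1*(-51)) + F)² = ((-27 - 1*(-51)) + √6)² = ((-27 + 51) + √6)² = (24 + √6)²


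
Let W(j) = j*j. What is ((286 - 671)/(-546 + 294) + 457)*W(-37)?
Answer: 22598083/36 ≈ 6.2772e+5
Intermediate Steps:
W(j) = j²
((286 - 671)/(-546 + 294) + 457)*W(-37) = ((286 - 671)/(-546 + 294) + 457)*(-37)² = (-385/(-252) + 457)*1369 = (-385*(-1/252) + 457)*1369 = (55/36 + 457)*1369 = (16507/36)*1369 = 22598083/36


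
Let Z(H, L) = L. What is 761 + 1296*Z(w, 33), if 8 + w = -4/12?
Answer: 43529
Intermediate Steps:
w = -25/3 (w = -8 - 4/12 = -8 - 4*1/12 = -8 - ⅓ = -25/3 ≈ -8.3333)
761 + 1296*Z(w, 33) = 761 + 1296*33 = 761 + 42768 = 43529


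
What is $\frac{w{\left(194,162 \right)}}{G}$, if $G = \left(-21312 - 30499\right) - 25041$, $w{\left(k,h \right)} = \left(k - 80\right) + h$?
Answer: $- \frac{69}{19213} \approx -0.0035913$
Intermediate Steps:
$w{\left(k,h \right)} = -80 + h + k$ ($w{\left(k,h \right)} = \left(-80 + k\right) + h = -80 + h + k$)
$G = -76852$ ($G = -51811 - 25041 = -76852$)
$\frac{w{\left(194,162 \right)}}{G} = \frac{-80 + 162 + 194}{-76852} = 276 \left(- \frac{1}{76852}\right) = - \frac{69}{19213}$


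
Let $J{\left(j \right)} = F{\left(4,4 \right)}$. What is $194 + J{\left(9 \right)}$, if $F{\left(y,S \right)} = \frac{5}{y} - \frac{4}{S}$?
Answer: $\frac{777}{4} \approx 194.25$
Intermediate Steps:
$F{\left(y,S \right)} = - \frac{4}{S} + \frac{5}{y}$
$J{\left(j \right)} = \frac{1}{4}$ ($J{\left(j \right)} = - \frac{4}{4} + \frac{5}{4} = \left(-4\right) \frac{1}{4} + 5 \cdot \frac{1}{4} = -1 + \frac{5}{4} = \frac{1}{4}$)
$194 + J{\left(9 \right)} = 194 + \frac{1}{4} = \frac{777}{4}$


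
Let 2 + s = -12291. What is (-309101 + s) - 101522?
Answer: -422916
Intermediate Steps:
s = -12293 (s = -2 - 12291 = -12293)
(-309101 + s) - 101522 = (-309101 - 12293) - 101522 = -321394 - 101522 = -422916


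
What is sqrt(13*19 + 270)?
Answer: sqrt(517) ≈ 22.738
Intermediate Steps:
sqrt(13*19 + 270) = sqrt(247 + 270) = sqrt(517)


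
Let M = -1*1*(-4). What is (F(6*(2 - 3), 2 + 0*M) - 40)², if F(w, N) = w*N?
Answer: 2704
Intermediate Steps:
M = 4 (M = -1*(-4) = 4)
F(w, N) = N*w
(F(6*(2 - 3), 2 + 0*M) - 40)² = ((2 + 0*4)*(6*(2 - 3)) - 40)² = ((2 + 0)*(6*(-1)) - 40)² = (2*(-6) - 40)² = (-12 - 40)² = (-52)² = 2704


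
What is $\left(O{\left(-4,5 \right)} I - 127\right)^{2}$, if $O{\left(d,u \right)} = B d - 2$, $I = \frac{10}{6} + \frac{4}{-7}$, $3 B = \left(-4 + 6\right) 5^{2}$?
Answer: $\frac{162282121}{3969} \approx 40887.0$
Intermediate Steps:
$B = \frac{50}{3}$ ($B = \frac{\left(-4 + 6\right) 5^{2}}{3} = \frac{2 \cdot 25}{3} = \frac{1}{3} \cdot 50 = \frac{50}{3} \approx 16.667$)
$I = \frac{23}{21}$ ($I = 10 \cdot \frac{1}{6} + 4 \left(- \frac{1}{7}\right) = \frac{5}{3} - \frac{4}{7} = \frac{23}{21} \approx 1.0952$)
$O{\left(d,u \right)} = -2 + \frac{50 d}{3}$ ($O{\left(d,u \right)} = \frac{50 d}{3} - 2 = -2 + \frac{50 d}{3}$)
$\left(O{\left(-4,5 \right)} I - 127\right)^{2} = \left(\left(-2 + \frac{50}{3} \left(-4\right)\right) \frac{23}{21} - 127\right)^{2} = \left(\left(-2 - \frac{200}{3}\right) \frac{23}{21} - 127\right)^{2} = \left(\left(- \frac{206}{3}\right) \frac{23}{21} - 127\right)^{2} = \left(- \frac{4738}{63} - 127\right)^{2} = \left(- \frac{12739}{63}\right)^{2} = \frac{162282121}{3969}$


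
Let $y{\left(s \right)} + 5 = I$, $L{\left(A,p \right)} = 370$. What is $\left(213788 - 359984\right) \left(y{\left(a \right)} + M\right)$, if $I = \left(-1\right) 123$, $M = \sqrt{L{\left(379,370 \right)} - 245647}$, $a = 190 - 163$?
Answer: $18713088 - 438588 i \sqrt{27253} \approx 1.8713 \cdot 10^{7} - 7.2404 \cdot 10^{7} i$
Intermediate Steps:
$a = 27$
$M = 3 i \sqrt{27253}$ ($M = \sqrt{370 - 245647} = \sqrt{-245277} = 3 i \sqrt{27253} \approx 495.25 i$)
$I = -123$
$y{\left(s \right)} = -128$ ($y{\left(s \right)} = -5 - 123 = -128$)
$\left(213788 - 359984\right) \left(y{\left(a \right)} + M\right) = \left(213788 - 359984\right) \left(-128 + 3 i \sqrt{27253}\right) = - 146196 \left(-128 + 3 i \sqrt{27253}\right) = 18713088 - 438588 i \sqrt{27253}$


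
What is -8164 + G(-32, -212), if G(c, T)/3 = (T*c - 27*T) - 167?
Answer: 28859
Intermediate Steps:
G(c, T) = -501 - 81*T + 3*T*c (G(c, T) = 3*((T*c - 27*T) - 167) = 3*((-27*T + T*c) - 167) = 3*(-167 - 27*T + T*c) = -501 - 81*T + 3*T*c)
-8164 + G(-32, -212) = -8164 + (-501 - 81*(-212) + 3*(-212)*(-32)) = -8164 + (-501 + 17172 + 20352) = -8164 + 37023 = 28859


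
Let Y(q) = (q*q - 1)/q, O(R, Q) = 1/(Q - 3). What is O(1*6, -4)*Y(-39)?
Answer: 1520/273 ≈ 5.5678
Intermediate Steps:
O(R, Q) = 1/(-3 + Q)
Y(q) = (-1 + q²)/q (Y(q) = (q² - 1)/q = (-1 + q²)/q)
O(1*6, -4)*Y(-39) = (-39 - 1/(-39))/(-3 - 4) = (-39 - 1*(-1/39))/(-7) = -(-39 + 1/39)/7 = -⅐*(-1520/39) = 1520/273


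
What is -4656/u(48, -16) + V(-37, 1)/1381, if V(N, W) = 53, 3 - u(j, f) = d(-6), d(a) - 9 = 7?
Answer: 6430625/17953 ≈ 358.19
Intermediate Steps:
d(a) = 16 (d(a) = 9 + 7 = 16)
u(j, f) = -13 (u(j, f) = 3 - 1*16 = 3 - 16 = -13)
-4656/u(48, -16) + V(-37, 1)/1381 = -4656/(-13) + 53/1381 = -4656*(-1/13) + 53*(1/1381) = 4656/13 + 53/1381 = 6430625/17953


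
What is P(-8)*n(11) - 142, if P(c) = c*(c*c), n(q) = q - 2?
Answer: -4750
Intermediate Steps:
n(q) = -2 + q
P(c) = c³ (P(c) = c*c² = c³)
P(-8)*n(11) - 142 = (-8)³*(-2 + 11) - 142 = -512*9 - 142 = -4608 - 142 = -4750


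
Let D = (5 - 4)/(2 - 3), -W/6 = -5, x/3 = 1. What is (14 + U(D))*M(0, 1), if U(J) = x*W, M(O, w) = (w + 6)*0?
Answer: 0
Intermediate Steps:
M(O, w) = 0 (M(O, w) = (6 + w)*0 = 0)
x = 3 (x = 3*1 = 3)
W = 30 (W = -6*(-5) = 30)
D = -1 (D = 1/(-1) = 1*(-1) = -1)
U(J) = 90 (U(J) = 3*30 = 90)
(14 + U(D))*M(0, 1) = (14 + 90)*0 = 104*0 = 0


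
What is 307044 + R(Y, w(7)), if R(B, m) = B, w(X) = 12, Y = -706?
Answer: 306338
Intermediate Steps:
307044 + R(Y, w(7)) = 307044 - 706 = 306338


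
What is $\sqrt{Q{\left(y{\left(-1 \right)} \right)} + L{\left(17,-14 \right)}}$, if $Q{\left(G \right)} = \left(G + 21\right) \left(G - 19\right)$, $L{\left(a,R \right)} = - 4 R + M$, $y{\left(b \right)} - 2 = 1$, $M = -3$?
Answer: $i \sqrt{331} \approx 18.193 i$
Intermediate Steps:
$y{\left(b \right)} = 3$ ($y{\left(b \right)} = 2 + 1 = 3$)
$L{\left(a,R \right)} = -3 - 4 R$ ($L{\left(a,R \right)} = - 4 R - 3 = -3 - 4 R$)
$Q{\left(G \right)} = \left(-19 + G\right) \left(21 + G\right)$ ($Q{\left(G \right)} = \left(21 + G\right) \left(-19 + G\right) = \left(-19 + G\right) \left(21 + G\right)$)
$\sqrt{Q{\left(y{\left(-1 \right)} \right)} + L{\left(17,-14 \right)}} = \sqrt{\left(-399 + 3^{2} + 2 \cdot 3\right) - -53} = \sqrt{\left(-399 + 9 + 6\right) + \left(-3 + 56\right)} = \sqrt{-384 + 53} = \sqrt{-331} = i \sqrt{331}$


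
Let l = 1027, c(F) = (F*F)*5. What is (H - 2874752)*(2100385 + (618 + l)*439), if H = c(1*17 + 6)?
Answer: -8106636891780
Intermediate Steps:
c(F) = 5*F**2 (c(F) = F**2*5 = 5*F**2)
H = 2645 (H = 5*(1*17 + 6)**2 = 5*(17 + 6)**2 = 5*23**2 = 5*529 = 2645)
(H - 2874752)*(2100385 + (618 + l)*439) = (2645 - 2874752)*(2100385 + (618 + 1027)*439) = -2872107*(2100385 + 1645*439) = -2872107*(2100385 + 722155) = -2872107*2822540 = -8106636891780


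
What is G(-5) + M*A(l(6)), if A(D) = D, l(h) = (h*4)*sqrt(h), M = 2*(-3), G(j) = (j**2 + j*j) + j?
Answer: 45 - 144*sqrt(6) ≈ -307.73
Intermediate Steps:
G(j) = j + 2*j**2 (G(j) = (j**2 + j**2) + j = 2*j**2 + j = j + 2*j**2)
M = -6
l(h) = 4*h**(3/2) (l(h) = (4*h)*sqrt(h) = 4*h**(3/2))
G(-5) + M*A(l(6)) = -5*(1 + 2*(-5)) - 24*6**(3/2) = -5*(1 - 10) - 24*6*sqrt(6) = -5*(-9) - 144*sqrt(6) = 45 - 144*sqrt(6)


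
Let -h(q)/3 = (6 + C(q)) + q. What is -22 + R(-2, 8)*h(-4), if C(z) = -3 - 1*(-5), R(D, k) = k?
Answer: -118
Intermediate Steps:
C(z) = 2 (C(z) = -3 + 5 = 2)
h(q) = -24 - 3*q (h(q) = -3*((6 + 2) + q) = -3*(8 + q) = -24 - 3*q)
-22 + R(-2, 8)*h(-4) = -22 + 8*(-24 - 3*(-4)) = -22 + 8*(-24 + 12) = -22 + 8*(-12) = -22 - 96 = -118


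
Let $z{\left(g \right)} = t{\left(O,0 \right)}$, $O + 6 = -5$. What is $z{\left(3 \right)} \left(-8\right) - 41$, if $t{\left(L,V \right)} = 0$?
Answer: $-41$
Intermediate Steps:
$O = -11$ ($O = -6 - 5 = -11$)
$z{\left(g \right)} = 0$
$z{\left(3 \right)} \left(-8\right) - 41 = 0 \left(-8\right) - 41 = 0 - 41 = -41$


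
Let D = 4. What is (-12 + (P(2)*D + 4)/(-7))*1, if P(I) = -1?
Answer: -12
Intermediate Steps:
(-12 + (P(2)*D + 4)/(-7))*1 = (-12 + (-1*4 + 4)/(-7))*1 = (-12 + (-4 + 4)*(-⅐))*1 = (-12 + 0*(-⅐))*1 = (-12 + 0)*1 = -12*1 = -12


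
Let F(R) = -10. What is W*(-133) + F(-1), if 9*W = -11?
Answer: 1373/9 ≈ 152.56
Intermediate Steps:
W = -11/9 (W = (1/9)*(-11) = -11/9 ≈ -1.2222)
W*(-133) + F(-1) = -11/9*(-133) - 10 = 1463/9 - 10 = 1373/9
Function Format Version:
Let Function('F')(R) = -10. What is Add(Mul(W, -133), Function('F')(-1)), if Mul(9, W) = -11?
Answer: Rational(1373, 9) ≈ 152.56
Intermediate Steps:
W = Rational(-11, 9) (W = Mul(Rational(1, 9), -11) = Rational(-11, 9) ≈ -1.2222)
Add(Mul(W, -133), Function('F')(-1)) = Add(Mul(Rational(-11, 9), -133), -10) = Add(Rational(1463, 9), -10) = Rational(1373, 9)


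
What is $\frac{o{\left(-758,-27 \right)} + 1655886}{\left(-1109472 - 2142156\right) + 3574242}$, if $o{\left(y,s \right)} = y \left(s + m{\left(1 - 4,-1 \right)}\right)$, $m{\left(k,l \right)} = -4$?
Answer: $\frac{839692}{161307} \approx 5.2056$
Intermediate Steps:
$o{\left(y,s \right)} = y \left(-4 + s\right)$ ($o{\left(y,s \right)} = y \left(s - 4\right) = y \left(-4 + s\right)$)
$\frac{o{\left(-758,-27 \right)} + 1655886}{\left(-1109472 - 2142156\right) + 3574242} = \frac{- 758 \left(-4 - 27\right) + 1655886}{\left(-1109472 - 2142156\right) + 3574242} = \frac{\left(-758\right) \left(-31\right) + 1655886}{-3251628 + 3574242} = \frac{23498 + 1655886}{322614} = 1679384 \cdot \frac{1}{322614} = \frac{839692}{161307}$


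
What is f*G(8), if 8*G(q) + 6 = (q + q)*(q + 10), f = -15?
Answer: -2115/4 ≈ -528.75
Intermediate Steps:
G(q) = -¾ + q*(10 + q)/4 (G(q) = -¾ + ((q + q)*(q + 10))/8 = -¾ + ((2*q)*(10 + q))/8 = -¾ + (2*q*(10 + q))/8 = -¾ + q*(10 + q)/4)
f*G(8) = -15*(-¾ + (¼)*8² + (5/2)*8) = -15*(-¾ + (¼)*64 + 20) = -15*(-¾ + 16 + 20) = -15*141/4 = -2115/4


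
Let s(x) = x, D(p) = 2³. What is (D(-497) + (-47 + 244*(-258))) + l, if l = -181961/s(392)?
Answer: -24874433/392 ≈ -63455.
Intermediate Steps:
D(p) = 8
l = -181961/392 ≈ -464.19
(D(-497) + (-47 + 244*(-258))) + l = (8 + (-47 + 244*(-258))) - 181961/392 = (8 + (-47 - 62952)) - 181961/392 = (8 - 62999) - 181961/392 = -62991 - 181961/392 = -24874433/392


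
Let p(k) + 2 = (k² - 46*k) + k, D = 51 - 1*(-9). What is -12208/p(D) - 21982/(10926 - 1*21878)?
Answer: -28490545/2458724 ≈ -11.588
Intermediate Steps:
D = 60 (D = 51 + 9 = 60)
p(k) = -2 + k² - 45*k (p(k) = -2 + ((k² - 46*k) + k) = -2 + (k² - 45*k) = -2 + k² - 45*k)
-12208/p(D) - 21982/(10926 - 1*21878) = -12208/(-2 + 60² - 45*60) - 21982/(10926 - 1*21878) = -12208/(-2 + 3600 - 2700) - 21982/(10926 - 21878) = -12208/898 - 21982/(-10952) = -12208*1/898 - 21982*(-1/10952) = -6104/449 + 10991/5476 = -28490545/2458724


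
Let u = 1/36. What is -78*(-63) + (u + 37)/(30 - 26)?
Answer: 708949/144 ≈ 4923.3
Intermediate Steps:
u = 1/36 ≈ 0.027778
-78*(-63) + (u + 37)/(30 - 26) = -78*(-63) + (1/36 + 37)/(30 - 26) = 4914 + (1333/36)/4 = 4914 + (1333/36)*(1/4) = 4914 + 1333/144 = 708949/144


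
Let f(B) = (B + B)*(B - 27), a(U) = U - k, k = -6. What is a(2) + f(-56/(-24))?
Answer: -964/9 ≈ -107.11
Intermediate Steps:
a(U) = 6 + U (a(U) = U - 1*(-6) = U + 6 = 6 + U)
f(B) = 2*B*(-27 + B) (f(B) = (2*B)*(-27 + B) = 2*B*(-27 + B))
a(2) + f(-56/(-24)) = (6 + 2) + 2*(-56/(-24))*(-27 - 56/(-24)) = 8 + 2*(-56*(-1/24))*(-27 - 56*(-1/24)) = 8 + 2*(7/3)*(-27 + 7/3) = 8 + 2*(7/3)*(-74/3) = 8 - 1036/9 = -964/9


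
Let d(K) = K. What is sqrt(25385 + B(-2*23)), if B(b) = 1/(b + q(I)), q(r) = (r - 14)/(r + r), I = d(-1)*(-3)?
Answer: sqrt(2090935343)/287 ≈ 159.33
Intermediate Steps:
I = 3 (I = -1*(-3) = 3)
q(r) = (-14 + r)/(2*r) (q(r) = (-14 + r)/((2*r)) = (-14 + r)*(1/(2*r)) = (-14 + r)/(2*r))
B(b) = 1/(-11/6 + b) (B(b) = 1/(b + (1/2)*(-14 + 3)/3) = 1/(b + (1/2)*(1/3)*(-11)) = 1/(b - 11/6) = 1/(-11/6 + b))
sqrt(25385 + B(-2*23)) = sqrt(25385 + 6/(-11 + 6*(-2*23))) = sqrt(25385 + 6/(-11 + 6*(-46))) = sqrt(25385 + 6/(-11 - 276)) = sqrt(25385 + 6/(-287)) = sqrt(25385 + 6*(-1/287)) = sqrt(25385 - 6/287) = sqrt(7285489/287) = sqrt(2090935343)/287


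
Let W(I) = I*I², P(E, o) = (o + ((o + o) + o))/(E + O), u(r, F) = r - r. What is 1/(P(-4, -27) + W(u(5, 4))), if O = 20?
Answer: -4/27 ≈ -0.14815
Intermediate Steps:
u(r, F) = 0
P(E, o) = 4*o/(20 + E) (P(E, o) = (o + ((o + o) + o))/(E + 20) = (o + (2*o + o))/(20 + E) = (o + 3*o)/(20 + E) = (4*o)/(20 + E) = 4*o/(20 + E))
W(I) = I³
1/(P(-4, -27) + W(u(5, 4))) = 1/(4*(-27)/(20 - 4) + 0³) = 1/(4*(-27)/16 + 0) = 1/(4*(-27)*(1/16) + 0) = 1/(-27/4 + 0) = 1/(-27/4) = -4/27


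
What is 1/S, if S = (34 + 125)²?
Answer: 1/25281 ≈ 3.9555e-5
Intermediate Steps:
S = 25281 (S = 159² = 25281)
1/S = 1/25281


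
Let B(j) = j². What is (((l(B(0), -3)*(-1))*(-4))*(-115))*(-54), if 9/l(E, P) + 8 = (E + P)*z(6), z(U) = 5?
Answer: -9720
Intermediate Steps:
l(E, P) = 9/(-8 + 5*E + 5*P) (l(E, P) = 9/(-8 + (E + P)*5) = 9/(-8 + (5*E + 5*P)) = 9/(-8 + 5*E + 5*P))
(((l(B(0), -3)*(-1))*(-4))*(-115))*(-54) = ((((9/(-8 + 5*0² + 5*(-3)))*(-1))*(-4))*(-115))*(-54) = ((((9/(-8 + 5*0 - 15))*(-1))*(-4))*(-115))*(-54) = ((((9/(-8 + 0 - 15))*(-1))*(-4))*(-115))*(-54) = ((((9/(-23))*(-1))*(-4))*(-115))*(-54) = ((((9*(-1/23))*(-1))*(-4))*(-115))*(-54) = ((-9/23*(-1)*(-4))*(-115))*(-54) = (((9/23)*(-4))*(-115))*(-54) = -36/23*(-115)*(-54) = 180*(-54) = -9720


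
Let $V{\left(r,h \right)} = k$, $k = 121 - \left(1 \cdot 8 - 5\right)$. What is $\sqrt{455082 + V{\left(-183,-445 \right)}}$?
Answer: $20 \sqrt{1138} \approx 674.69$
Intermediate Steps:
$k = 118$ ($k = 121 - \left(8 - 5\right) = 121 - 3 = 118$)
$V{\left(r,h \right)} = 118$
$\sqrt{455082 + V{\left(-183,-445 \right)}} = \sqrt{455082 + 118} = \sqrt{455200} = 20 \sqrt{1138}$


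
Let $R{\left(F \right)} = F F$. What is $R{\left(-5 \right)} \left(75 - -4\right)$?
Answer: $1975$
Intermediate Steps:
$R{\left(F \right)} = F^{2}$
$R{\left(-5 \right)} \left(75 - -4\right) = \left(-5\right)^{2} \left(75 - -4\right) = 25 \left(75 + 4\right) = 25 \cdot 79 = 1975$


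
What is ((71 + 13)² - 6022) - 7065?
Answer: -6031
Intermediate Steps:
((71 + 13)² - 6022) - 7065 = (84² - 6022) - 7065 = (7056 - 6022) - 7065 = 1034 - 7065 = -6031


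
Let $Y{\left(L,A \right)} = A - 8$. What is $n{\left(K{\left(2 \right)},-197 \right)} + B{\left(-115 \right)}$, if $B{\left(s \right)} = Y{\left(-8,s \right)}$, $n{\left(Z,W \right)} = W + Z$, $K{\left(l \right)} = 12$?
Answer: $-308$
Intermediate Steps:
$Y{\left(L,A \right)} = -8 + A$ ($Y{\left(L,A \right)} = A - 8 = -8 + A$)
$B{\left(s \right)} = -8 + s$
$n{\left(K{\left(2 \right)},-197 \right)} + B{\left(-115 \right)} = \left(-197 + 12\right) - 123 = -185 - 123 = -308$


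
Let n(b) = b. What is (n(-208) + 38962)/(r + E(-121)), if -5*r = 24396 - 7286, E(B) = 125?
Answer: -12918/1099 ≈ -11.754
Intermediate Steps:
r = -3422 (r = -(24396 - 7286)/5 = -⅕*17110 = -3422)
(n(-208) + 38962)/(r + E(-121)) = (-208 + 38962)/(-3422 + 125) = 38754/(-3297) = 38754*(-1/3297) = -12918/1099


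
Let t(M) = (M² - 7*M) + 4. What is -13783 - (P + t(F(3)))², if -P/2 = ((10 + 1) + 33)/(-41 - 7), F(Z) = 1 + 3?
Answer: -497557/36 ≈ -13821.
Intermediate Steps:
F(Z) = 4
P = 11/6 (P = -2*((10 + 1) + 33)/(-41 - 7) = -2*(11 + 33)/(-48) = -88*(-1)/48 = -2*(-11/12) = 11/6 ≈ 1.8333)
t(M) = 4 + M² - 7*M
-13783 - (P + t(F(3)))² = -13783 - (11/6 + (4 + 4² - 7*4))² = -13783 - (11/6 + (4 + 16 - 28))² = -13783 - (11/6 - 8)² = -13783 - (-37/6)² = -13783 - 1*1369/36 = -13783 - 1369/36 = -497557/36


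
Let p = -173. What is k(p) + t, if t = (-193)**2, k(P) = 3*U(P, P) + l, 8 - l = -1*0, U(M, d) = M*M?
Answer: 127044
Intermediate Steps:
U(M, d) = M**2
l = 8 (l = 8 - (-1)*0 = 8 - 1*0 = 8 + 0 = 8)
k(P) = 8 + 3*P**2 (k(P) = 3*P**2 + 8 = 8 + 3*P**2)
t = 37249
k(p) + t = (8 + 3*(-173)**2) + 37249 = (8 + 3*29929) + 37249 = (8 + 89787) + 37249 = 89795 + 37249 = 127044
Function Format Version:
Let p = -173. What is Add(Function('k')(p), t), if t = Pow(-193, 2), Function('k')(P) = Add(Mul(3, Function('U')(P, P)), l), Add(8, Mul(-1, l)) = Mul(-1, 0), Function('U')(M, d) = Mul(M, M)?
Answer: 127044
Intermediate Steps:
Function('U')(M, d) = Pow(M, 2)
l = 8 (l = Add(8, Mul(-1, Mul(-1, 0))) = Add(8, Mul(-1, 0)) = Add(8, 0) = 8)
Function('k')(P) = Add(8, Mul(3, Pow(P, 2))) (Function('k')(P) = Add(Mul(3, Pow(P, 2)), 8) = Add(8, Mul(3, Pow(P, 2))))
t = 37249
Add(Function('k')(p), t) = Add(Add(8, Mul(3, Pow(-173, 2))), 37249) = Add(Add(8, Mul(3, 29929)), 37249) = Add(Add(8, 89787), 37249) = Add(89795, 37249) = 127044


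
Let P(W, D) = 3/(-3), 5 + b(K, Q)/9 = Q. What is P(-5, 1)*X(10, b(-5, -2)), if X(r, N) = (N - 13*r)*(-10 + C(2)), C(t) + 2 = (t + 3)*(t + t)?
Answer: 1544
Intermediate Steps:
C(t) = -2 + 2*t*(3 + t) (C(t) = -2 + (t + 3)*(t + t) = -2 + (3 + t)*(2*t) = -2 + 2*t*(3 + t))
b(K, Q) = -45 + 9*Q
P(W, D) = -1 (P(W, D) = 3*(-⅓) = -1)
X(r, N) = -104*r + 8*N (X(r, N) = (N - 13*r)*(-10 + (-2 + 2*2² + 6*2)) = (N - 13*r)*(-10 + (-2 + 2*4 + 12)) = (N - 13*r)*(-10 + (-2 + 8 + 12)) = (N - 13*r)*(-10 + 18) = (N - 13*r)*8 = -104*r + 8*N)
P(-5, 1)*X(10, b(-5, -2)) = -(-104*10 + 8*(-45 + 9*(-2))) = -(-1040 + 8*(-45 - 18)) = -(-1040 + 8*(-63)) = -(-1040 - 504) = -1*(-1544) = 1544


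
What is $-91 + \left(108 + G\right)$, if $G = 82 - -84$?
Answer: $183$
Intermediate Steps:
$G = 166$ ($G = 82 + 84 = 166$)
$-91 + \left(108 + G\right) = -91 + \left(108 + 166\right) = -91 + 274 = 183$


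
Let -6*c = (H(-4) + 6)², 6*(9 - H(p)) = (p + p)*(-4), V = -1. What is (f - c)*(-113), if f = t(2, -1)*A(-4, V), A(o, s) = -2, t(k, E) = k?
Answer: -70625/54 ≈ -1307.9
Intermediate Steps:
H(p) = 9 + 4*p/3 (H(p) = 9 - (p + p)*(-4)/6 = 9 - 2*p*(-4)/6 = 9 - (-4)*p/3 = 9 + 4*p/3)
c = -841/54 (c = -((9 + (4/3)*(-4)) + 6)²/6 = -((9 - 16/3) + 6)²/6 = -(11/3 + 6)²/6 = -(29/3)²/6 = -⅙*841/9 = -841/54 ≈ -15.574)
f = -4 (f = 2*(-2) = -4)
(f - c)*(-113) = (-4 - 1*(-841/54))*(-113) = (-4 + 841/54)*(-113) = (625/54)*(-113) = -70625/54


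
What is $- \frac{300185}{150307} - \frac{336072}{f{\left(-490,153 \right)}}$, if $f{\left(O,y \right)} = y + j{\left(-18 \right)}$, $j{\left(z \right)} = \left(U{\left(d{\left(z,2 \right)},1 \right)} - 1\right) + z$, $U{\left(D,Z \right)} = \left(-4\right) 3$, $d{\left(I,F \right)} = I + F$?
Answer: $- \frac{25275298337}{9168727} \approx -2756.7$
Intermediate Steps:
$d{\left(I,F \right)} = F + I$
$U{\left(D,Z \right)} = -12$
$j{\left(z \right)} = -13 + z$ ($j{\left(z \right)} = \left(-12 - 1\right) + z = -13 + z$)
$f{\left(O,y \right)} = -31 + y$ ($f{\left(O,y \right)} = y - 31 = -31 + y$)
$- \frac{300185}{150307} - \frac{336072}{f{\left(-490,153 \right)}} = - \frac{300185}{150307} - \frac{336072}{-31 + 153} = \left(-300185\right) \frac{1}{150307} - \frac{336072}{122} = - \frac{300185}{150307} - \frac{168036}{61} = - \frac{25275298337}{9168727}$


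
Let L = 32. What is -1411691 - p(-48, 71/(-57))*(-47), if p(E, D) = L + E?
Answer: -1412443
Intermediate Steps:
p(E, D) = 32 + E
-1411691 - p(-48, 71/(-57))*(-47) = -1411691 - (32 - 48)*(-47) = -1411691 - (-16)*(-47) = -1411691 - 1*752 = -1411691 - 752 = -1412443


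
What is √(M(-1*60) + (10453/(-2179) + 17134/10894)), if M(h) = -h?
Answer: √47326515218214/913001 ≈ 7.5350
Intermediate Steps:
√(M(-1*60) + (10453/(-2179) + 17134/10894)) = √(-(-1)*60 + (10453/(-2179) + 17134/10894)) = √(-1*(-60) + (10453*(-1/2179) + 17134*(1/10894))) = √(60 + (-10453/2179 + 659/419)) = √(60 - 2943846/913001) = √(51836214/913001) = √47326515218214/913001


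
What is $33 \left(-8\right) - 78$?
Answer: $-342$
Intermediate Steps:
$33 \left(-8\right) - 78 = -264 + \left(\left(-35 + 14\right) - 57\right) = -264 - 78 = -342$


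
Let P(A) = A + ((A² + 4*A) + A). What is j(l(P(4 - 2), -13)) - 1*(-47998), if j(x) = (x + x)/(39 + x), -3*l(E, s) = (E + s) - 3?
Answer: 47998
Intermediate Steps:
P(A) = A² + 6*A (P(A) = A + (A² + 5*A) = A² + 6*A)
l(E, s) = 1 - E/3 - s/3 (l(E, s) = -((E + s) - 3)/3 = -(-3 + E + s)/3 = 1 - E/3 - s/3)
j(x) = 2*x/(39 + x) (j(x) = (2*x)/(39 + x) = 2*x/(39 + x))
j(l(P(4 - 2), -13)) - 1*(-47998) = 2*(1 - (4 - 2)*(6 + (4 - 2))/3 - ⅓*(-13))/(39 + (1 - (4 - 2)*(6 + (4 - 2))/3 - ⅓*(-13))) - 1*(-47998) = 2*(1 - 2*(6 + 2)/3 + 13/3)/(39 + (1 - 2*(6 + 2)/3 + 13/3)) + 47998 = 2*(1 - 2*8/3 + 13/3)/(39 + (1 - 2*8/3 + 13/3)) + 47998 = 2*(1 - ⅓*16 + 13/3)/(39 + (1 - ⅓*16 + 13/3)) + 47998 = 2*(1 - 16/3 + 13/3)/(39 + (1 - 16/3 + 13/3)) + 47998 = 2*0/(39 + 0) + 47998 = 2*0/39 + 47998 = 2*0*(1/39) + 47998 = 0 + 47998 = 47998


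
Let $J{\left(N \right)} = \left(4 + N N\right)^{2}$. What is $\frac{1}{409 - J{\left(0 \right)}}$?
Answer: $\frac{1}{393} \approx 0.0025445$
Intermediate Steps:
$J{\left(N \right)} = \left(4 + N^{2}\right)^{2}$
$\frac{1}{409 - J{\left(0 \right)}} = \frac{1}{409 - \left(4 + 0^{2}\right)^{2}} = \frac{1}{409 - \left(4 + 0\right)^{2}} = \frac{1}{409 - 4^{2}} = \frac{1}{409 - 16} = \frac{1}{393}$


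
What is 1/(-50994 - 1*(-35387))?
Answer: -1/15607 ≈ -6.4074e-5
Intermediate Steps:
1/(-50994 - 1*(-35387)) = 1/(-50994 + 35387) = 1/(-15607) = -1/15607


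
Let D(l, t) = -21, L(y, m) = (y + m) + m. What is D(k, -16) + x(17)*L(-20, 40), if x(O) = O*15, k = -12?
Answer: 15279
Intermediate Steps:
L(y, m) = y + 2*m (L(y, m) = (m + y) + m = y + 2*m)
x(O) = 15*O
D(k, -16) + x(17)*L(-20, 40) = -21 + (15*17)*(-20 + 2*40) = -21 + 255*(-20 + 80) = -21 + 255*60 = -21 + 15300 = 15279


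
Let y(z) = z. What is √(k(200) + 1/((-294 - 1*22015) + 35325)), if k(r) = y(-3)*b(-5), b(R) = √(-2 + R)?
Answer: √(3254 - 127062192*I*√7)/6508 ≈ 1.9922 - 1.9921*I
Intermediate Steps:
k(r) = -3*I*√7 (k(r) = -3*√(-2 - 5) = -3*I*√7)
√(k(200) + 1/((-294 - 1*22015) + 35325)) = √(-3*I*√7 + 1/((-294 - 1*22015) + 35325)) = √(-3*I*√7 + 1/((-294 - 22015) + 35325)) = √(-3*I*√7 + 1/(-22309 + 35325)) = √(-3*I*√7 + 1/13016) = √(1/13016 - 3*I*√7)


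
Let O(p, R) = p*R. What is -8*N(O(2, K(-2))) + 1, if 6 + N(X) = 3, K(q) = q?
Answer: 25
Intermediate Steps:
O(p, R) = R*p
N(X) = -3 (N(X) = -6 + 3 = -3)
-8*N(O(2, K(-2))) + 1 = -8*(-3) + 1 = 24 + 1 = 25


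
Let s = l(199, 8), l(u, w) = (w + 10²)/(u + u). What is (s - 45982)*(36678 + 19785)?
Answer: -516657002532/199 ≈ -2.5963e+9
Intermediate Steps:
l(u, w) = (100 + w)/(2*u) (l(u, w) = (w + 100)/((2*u)) = (100 + w)*(1/(2*u)) = (100 + w)/(2*u))
s = 54/199 (s = (½)*(100 + 8)/199 = (½)*(1/199)*108 = 54/199 ≈ 0.27136)
(s - 45982)*(36678 + 19785) = (54/199 - 45982)*(36678 + 19785) = -9150364/199*56463 = -516657002532/199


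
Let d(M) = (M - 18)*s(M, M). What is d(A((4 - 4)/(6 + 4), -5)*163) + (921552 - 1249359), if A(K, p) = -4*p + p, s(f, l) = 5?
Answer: -315672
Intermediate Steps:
A(K, p) = -3*p
d(M) = -90 + 5*M (d(M) = (M - 18)*5 = (-18 + M)*5 = -90 + 5*M)
d(A((4 - 4)/(6 + 4), -5)*163) + (921552 - 1249359) = (-90 + 5*(-3*(-5)*163)) + (921552 - 1249359) = (-90 + 5*(15*163)) - 327807 = (-90 + 5*2445) - 327807 = (-90 + 12225) - 327807 = 12135 - 327807 = -315672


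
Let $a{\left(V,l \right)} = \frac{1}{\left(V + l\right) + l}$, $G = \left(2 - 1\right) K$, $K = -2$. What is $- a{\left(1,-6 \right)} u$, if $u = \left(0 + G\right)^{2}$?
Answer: $\frac{4}{11} \approx 0.36364$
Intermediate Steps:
$G = -2$ ($G = \left(2 - 1\right) \left(-2\right) = 1 \left(-2\right) = -2$)
$a{\left(V,l \right)} = \frac{1}{V + 2 l}$
$u = 4$ ($u = \left(0 - 2\right)^{2} = \left(-2\right)^{2} = 4$)
$- a{\left(1,-6 \right)} u = - \frac{1}{1 + 2 \left(-6\right)} 4 = - \frac{1}{1 - 12} \cdot 4 = - \frac{1}{-11} \cdot 4 = \left(-1\right) \left(- \frac{1}{11}\right) 4 = \frac{1}{11} \cdot 4 = \frac{4}{11}$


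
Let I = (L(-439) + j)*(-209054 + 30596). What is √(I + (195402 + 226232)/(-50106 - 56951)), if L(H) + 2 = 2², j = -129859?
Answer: 2*√66400528180644985214/107057 ≈ 1.5223e+5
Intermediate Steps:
L(H) = 2 (L(H) = -2 + 2² = -2 + 4 = 2)
I = 23174020506 (I = (2 - 129859)*(-209054 + 30596) = -129857*(-178458) = 23174020506)
√(I + (195402 + 226232)/(-50106 - 56951)) = √(23174020506 + (195402 + 226232)/(-50106 - 56951)) = √(23174020506 + 421634/(-107057)) = √(23174020506 + 421634*(-1/107057)) = √(23174020506 - 421634/107057) = √(2480941112889208/107057) = 2*√66400528180644985214/107057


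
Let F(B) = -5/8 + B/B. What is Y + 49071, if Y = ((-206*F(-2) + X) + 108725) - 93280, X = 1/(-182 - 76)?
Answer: 33250393/516 ≈ 64439.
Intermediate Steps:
F(B) = 3/8 (F(B) = -5*1/8 + 1 = -5/8 + 1 = 3/8)
X = -1/258 (X = 1/(-258) = -1/258 ≈ -0.0038760)
Y = 7929757/516 (Y = ((-206*3/8 - 1/258) + 108725) - 93280 = ((-309/4 - 1/258) + 108725) - 93280 = (-39863/516 + 108725) - 93280 = 56062237/516 - 93280 = 7929757/516 ≈ 15368.)
Y + 49071 = 7929757/516 + 49071 = 33250393/516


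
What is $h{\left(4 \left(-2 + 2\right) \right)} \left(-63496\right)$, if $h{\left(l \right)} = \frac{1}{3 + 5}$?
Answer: $-7937$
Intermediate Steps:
$h{\left(l \right)} = \frac{1}{8}$
$h{\left(4 \left(-2 + 2\right) \right)} \left(-63496\right) = \frac{1}{8} \left(-63496\right) = -7937$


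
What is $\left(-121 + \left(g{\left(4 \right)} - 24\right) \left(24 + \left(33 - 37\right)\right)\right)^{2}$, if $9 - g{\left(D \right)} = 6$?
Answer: $292681$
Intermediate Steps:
$g{\left(D \right)} = 3$ ($g{\left(D \right)} = 9 - 6 = 3$)
$\left(-121 + \left(g{\left(4 \right)} - 24\right) \left(24 + \left(33 - 37\right)\right)\right)^{2} = \left(-121 + \left(3 - 24\right) \left(24 + \left(33 - 37\right)\right)\right)^{2} = \left(-121 - 21 \left(24 - 4\right)\right)^{2} = \left(-121 - 420\right)^{2} = \left(-541\right)^{2} = 292681$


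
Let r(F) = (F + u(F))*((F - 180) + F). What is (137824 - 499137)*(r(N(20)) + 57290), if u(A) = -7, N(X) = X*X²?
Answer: -45708461100150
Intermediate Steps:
N(X) = X³
r(F) = (-180 + 2*F)*(-7 + F) (r(F) = (F - 7)*((F - 180) + F) = (-7 + F)*((-180 + F) + F) = (-7 + F)*(-180 + 2*F) = (-180 + 2*F)*(-7 + F))
(137824 - 499137)*(r(N(20)) + 57290) = (137824 - 499137)*((1260 - 194*20³ + 2*(20³)²) + 57290) = -361313*((1260 - 194*8000 + 2*8000²) + 57290) = -361313*((1260 - 1552000 + 2*64000000) + 57290) = -361313*((1260 - 1552000 + 128000000) + 57290) = -361313*(126449260 + 57290) = -361313*126506550 = -45708461100150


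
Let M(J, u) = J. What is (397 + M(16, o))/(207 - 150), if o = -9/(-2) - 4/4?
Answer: 413/57 ≈ 7.2456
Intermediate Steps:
o = 7/2 (o = -9*(-½) - 4*¼ = 9/2 - 1 = 7/2 ≈ 3.5000)
(397 + M(16, o))/(207 - 150) = (397 + 16)/(207 - 150) = 413/57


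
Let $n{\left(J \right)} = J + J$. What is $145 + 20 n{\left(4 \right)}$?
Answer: $305$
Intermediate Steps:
$n{\left(J \right)} = 2 J$
$145 + 20 n{\left(4 \right)} = 145 + 20 \cdot 2 \cdot 4 = 145 + 20 \cdot 8 = 145 + 160 = 305$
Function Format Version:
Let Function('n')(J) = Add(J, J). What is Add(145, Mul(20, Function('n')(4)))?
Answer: 305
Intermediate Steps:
Function('n')(J) = Mul(2, J)
Add(145, Mul(20, Function('n')(4))) = Add(145, Mul(20, Mul(2, 4))) = Add(145, Mul(20, 8)) = Add(145, 160) = 305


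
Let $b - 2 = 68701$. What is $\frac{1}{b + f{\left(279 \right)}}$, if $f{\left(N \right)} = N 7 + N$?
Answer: $\frac{1}{70935} \approx 1.4097 \cdot 10^{-5}$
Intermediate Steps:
$b = 68703$ ($b = 2 + 68701 = 68703$)
$f{\left(N \right)} = 8 N$ ($f{\left(N \right)} = 7 N + N = 8 N$)
$\frac{1}{b + f{\left(279 \right)}} = \frac{1}{68703 + 8 \cdot 279} = \frac{1}{68703 + 2232} = \frac{1}{70935}$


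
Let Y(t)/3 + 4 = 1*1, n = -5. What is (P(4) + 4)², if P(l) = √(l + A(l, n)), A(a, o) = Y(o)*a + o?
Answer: (4 + I*√37)² ≈ -21.0 + 48.662*I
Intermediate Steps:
Y(t) = -9 (Y(t) = -12 + 3*(1*1) = -12 + 3*1 = -12 + 3 = -9)
A(a, o) = o - 9*a (A(a, o) = -9*a + o = o - 9*a)
P(l) = √(-5 - 8*l) (P(l) = √(l + (-5 - 9*l)) = √(-5 - 8*l))
(P(4) + 4)² = (√(-5 - 8*4) + 4)² = (√(-5 - 32) + 4)² = (√(-37) + 4)² = (I*√37 + 4)² = (4 + I*√37)²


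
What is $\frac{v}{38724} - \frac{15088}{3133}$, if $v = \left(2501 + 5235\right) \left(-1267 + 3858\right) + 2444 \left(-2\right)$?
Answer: $\frac{5183182916}{10110191} \approx 512.67$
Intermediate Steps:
$v = 20039088$ ($v = 7736 \cdot 2591 - 4888 = 20043976 - 4888 = 20039088$)
$\frac{v}{38724} - \frac{15088}{3133} = \frac{20039088}{38724} - \frac{15088}{3133} = 20039088 \cdot \frac{1}{38724} - \frac{15088}{3133} = \frac{1669924}{3227} - \frac{15088}{3133} = \frac{5183182916}{10110191}$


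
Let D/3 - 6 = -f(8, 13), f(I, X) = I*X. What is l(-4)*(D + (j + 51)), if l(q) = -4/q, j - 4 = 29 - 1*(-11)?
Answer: -199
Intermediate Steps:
j = 44 (j = 4 + (29 - 1*(-11)) = 4 + (29 + 11) = 4 + 40 = 44)
D = -294 (D = 18 + 3*(-8*13) = 18 + 3*(-1*104) = 18 + 3*(-104) = 18 - 312 = -294)
l(-4)*(D + (j + 51)) = (-4/(-4))*(-294 + (44 + 51)) = (-4*(-¼))*(-294 + 95) = 1*(-199) = -199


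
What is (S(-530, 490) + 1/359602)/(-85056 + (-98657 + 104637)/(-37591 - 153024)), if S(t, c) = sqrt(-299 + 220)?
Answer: -38123/1166042238988568 - 38123*I*sqrt(79)/3242591084 ≈ -3.2694e-11 - 0.0001045*I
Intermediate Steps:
S(t, c) = I*sqrt(79) (S(t, c) = sqrt(-79) = I*sqrt(79))
(S(-530, 490) + 1/359602)/(-85056 + (-98657 + 104637)/(-37591 - 153024)) = (I*sqrt(79) + 1/359602)/(-85056 + (-98657 + 104637)/(-37591 - 153024)) = (I*sqrt(79) + 1/359602)/(-85056 + 5980/(-190615)) = (1/359602 + I*sqrt(79))/(-85056 + 5980*(-1/190615)) = (1/359602 + I*sqrt(79))/(-85056 - 1196/38123) = (1/359602 + I*sqrt(79))/(-3242591084/38123) = (1/359602 + I*sqrt(79))*(-38123/3242591084) = -38123/1166042238988568 - 38123*I*sqrt(79)/3242591084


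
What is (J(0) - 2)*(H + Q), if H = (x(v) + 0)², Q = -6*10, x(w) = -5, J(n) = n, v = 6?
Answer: 70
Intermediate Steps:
Q = -60
H = 25 (H = (-5 + 0)² = (-5)² = 25)
(J(0) - 2)*(H + Q) = (0 - 2)*(25 - 60) = -2*(-35) = 70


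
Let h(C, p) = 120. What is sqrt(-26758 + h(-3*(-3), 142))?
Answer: I*sqrt(26638) ≈ 163.21*I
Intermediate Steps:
sqrt(-26758 + h(-3*(-3), 142)) = sqrt(-26758 + 120) = sqrt(-26638) = I*sqrt(26638)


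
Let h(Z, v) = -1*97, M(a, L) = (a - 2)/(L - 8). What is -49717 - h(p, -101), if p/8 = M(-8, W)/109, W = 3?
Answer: -49620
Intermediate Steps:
M(a, L) = (-2 + a)/(-8 + L)
p = 16/109 (p = 8*(((-2 - 8)/(-8 + 3))/109) = 8*((-10/(-5))*(1/109)) = 8*(-1/5*(-10)*(1/109)) = 8*(2*(1/109)) = 8*(2/109) = 16/109 ≈ 0.14679)
h(Z, v) = -97
-49717 - h(p, -101) = -49717 - 1*(-97) = -49717 + 97 = -49620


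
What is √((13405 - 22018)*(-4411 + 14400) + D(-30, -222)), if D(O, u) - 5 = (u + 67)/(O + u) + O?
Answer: I*√151766236363/42 ≈ 9275.5*I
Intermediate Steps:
D(O, u) = 5 + O + (67 + u)/(O + u) (D(O, u) = 5 + ((u + 67)/(O + u) + O) = 5 + ((67 + u)/(O + u) + O) = 5 + (O + (67 + u)/(O + u)) = 5 + O + (67 + u)/(O + u))
√((13405 - 22018)*(-4411 + 14400) + D(-30, -222)) = √((13405 - 22018)*(-4411 + 14400) + (67 + (-30)² + 5*(-30) + 6*(-222) - 30*(-222))/(-30 - 222)) = √(-8613*9989 + (67 + 900 - 150 - 1332 + 6660)/(-252)) = √(-86035257 - 1/252*6145) = √(-86035257 - 6145/252) = √(-21680890909/252) = I*√151766236363/42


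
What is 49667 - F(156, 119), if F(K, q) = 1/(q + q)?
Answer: 11820745/238 ≈ 49667.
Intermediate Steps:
F(K, q) = 1/(2*q)
49667 - F(156, 119) = 49667 - 1/(2*119) = 49667 - 1*1/238 = 49667 - 1/238 = 11820745/238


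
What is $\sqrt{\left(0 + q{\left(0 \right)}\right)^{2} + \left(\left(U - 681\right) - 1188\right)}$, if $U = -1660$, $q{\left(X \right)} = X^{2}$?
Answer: $i \sqrt{3529} \approx 59.405 i$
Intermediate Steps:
$\sqrt{\left(0 + q{\left(0 \right)}\right)^{2} + \left(\left(U - 681\right) - 1188\right)} = \sqrt{\left(0 + 0^{2}\right)^{2} - 3529} = \sqrt{\left(0 + 0\right)^{2} - 3529} = \sqrt{0^{2} - 3529} = \sqrt{0 - 3529} = \sqrt{-3529} = i \sqrt{3529}$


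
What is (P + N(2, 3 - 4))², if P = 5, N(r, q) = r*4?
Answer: 169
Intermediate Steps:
N(r, q) = 4*r
(P + N(2, 3 - 4))² = (5 + 4*2)² = (5 + 8)² = 13² = 169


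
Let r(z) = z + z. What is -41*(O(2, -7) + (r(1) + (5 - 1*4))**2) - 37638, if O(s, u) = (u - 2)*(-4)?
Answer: -39483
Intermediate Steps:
r(z) = 2*z
O(s, u) = 8 - 4*u (O(s, u) = (-2 + u)*(-4) = 8 - 4*u)
-41*(O(2, -7) + (r(1) + (5 - 1*4))**2) - 37638 = -41*((8 - 4*(-7)) + (2*1 + (5 - 1*4))**2) - 37638 = -41*((8 + 28) + (2 + (5 - 4))**2) - 37638 = -41*(36 + (2 + 1)**2) - 37638 = -41*(36 + 3**2) - 37638 = -41*(36 + 9) - 37638 = -41*45 - 37638 = -1845 - 37638 = -39483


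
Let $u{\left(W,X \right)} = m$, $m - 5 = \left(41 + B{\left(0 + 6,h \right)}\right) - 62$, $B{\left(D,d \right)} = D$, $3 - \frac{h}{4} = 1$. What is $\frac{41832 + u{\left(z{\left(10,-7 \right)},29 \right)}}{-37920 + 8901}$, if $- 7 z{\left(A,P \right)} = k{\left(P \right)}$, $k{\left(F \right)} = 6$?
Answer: $- \frac{41822}{29019} \approx -1.4412$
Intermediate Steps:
$h = 8$ ($h = 12 - 4 = 8$)
$z{\left(A,P \right)} = - \frac{6}{7}$ ($z{\left(A,P \right)} = \left(- \frac{1}{7}\right) 6 = - \frac{6}{7}$)
$m = -10$ ($m = 5 + \left(\left(41 + \left(0 + 6\right)\right) - 62\right) = 5 + \left(\left(41 + 6\right) - 62\right) = 5 + \left(47 - 62\right) = 5 - 15 = -10$)
$u{\left(W,X \right)} = -10$
$\frac{41832 + u{\left(z{\left(10,-7 \right)},29 \right)}}{-37920 + 8901} = \frac{41832 - 10}{-37920 + 8901} = \frac{41822}{-29019} = 41822 \left(- \frac{1}{29019}\right) = - \frac{41822}{29019}$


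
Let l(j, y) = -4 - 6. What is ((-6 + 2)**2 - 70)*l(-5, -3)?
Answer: 540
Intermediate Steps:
l(j, y) = -10
((-6 + 2)**2 - 70)*l(-5, -3) = ((-6 + 2)**2 - 70)*(-10) = ((-4)**2 - 70)*(-10) = (16 - 70)*(-10) = -54*(-10) = 540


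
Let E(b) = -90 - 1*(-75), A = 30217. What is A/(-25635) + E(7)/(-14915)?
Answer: -90060406/76469205 ≈ -1.1777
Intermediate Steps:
E(b) = -15 (E(b) = -90 + 75 = -15)
A/(-25635) + E(7)/(-14915) = 30217/(-25635) - 15/(-14915) = 30217*(-1/25635) - 15*(-1/14915) = -30217/25635 + 3/2983 = -90060406/76469205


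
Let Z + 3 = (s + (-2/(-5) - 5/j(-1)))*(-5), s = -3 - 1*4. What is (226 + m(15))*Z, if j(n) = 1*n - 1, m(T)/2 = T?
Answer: 4480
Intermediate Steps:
m(T) = 2*T
j(n) = -1 + n (j(n) = n - 1 = -1 + n)
s = -7 (s = -3 - 4 = -7)
Z = 35/2 (Z = -3 + (-7 + (-2/(-5) - 5/(-1 - 1)))*(-5) = -3 + (-7 + (-2*(-1/5) - 5/(-2)))*(-5) = -3 + (-7 + (2/5 - 5*(-1/2)))*(-5) = -3 + (-7 + (2/5 + 5/2))*(-5) = -3 + (-7 + 29/10)*(-5) = -3 - 41/10*(-5) = -3 + 41/2 = 35/2 ≈ 17.500)
(226 + m(15))*Z = (226 + 2*15)*(35/2) = (226 + 30)*(35/2) = 256*(35/2) = 4480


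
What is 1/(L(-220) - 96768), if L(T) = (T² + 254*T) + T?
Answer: -1/104468 ≈ -9.5723e-6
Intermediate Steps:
L(T) = T² + 255*T
1/(L(-220) - 96768) = 1/(-220*(255 - 220) - 96768) = 1/(-220*35 - 96768) = 1/(-7700 - 96768) = 1/(-104468) = -1/104468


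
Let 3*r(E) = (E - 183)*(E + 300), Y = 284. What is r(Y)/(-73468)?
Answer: -14746/55101 ≈ -0.26762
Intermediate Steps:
r(E) = (-183 + E)*(300 + E)/3 (r(E) = ((E - 183)*(E + 300))/3 = ((-183 + E)*(300 + E))/3 = (-183 + E)*(300 + E)/3)
r(Y)/(-73468) = (-18300 + 39*284 + (⅓)*284²)/(-73468) = (-18300 + 11076 + (⅓)*80656)*(-1/73468) = (-18300 + 11076 + 80656/3)*(-1/73468) = (58984/3)*(-1/73468) = -14746/55101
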